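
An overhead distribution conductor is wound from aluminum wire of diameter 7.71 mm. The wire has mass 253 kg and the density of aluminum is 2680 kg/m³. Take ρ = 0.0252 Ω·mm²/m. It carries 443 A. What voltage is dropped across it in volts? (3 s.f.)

ρ = 0.0252 Ω·mm²/m = 2.52×10^-8 Ω·m
A = π(d/2)² = π(3.8550e-03 m)² = 4.6687e-05 m²
L = m/(density·A) = 253/(2680×4.6687e-05) = 2022 m
R = ρL/A = (2.52×10^-8)(2022)/(4.6687e-05) = 1.091 Ω
V = IR = 443 × 1.091 = 483 V

483 V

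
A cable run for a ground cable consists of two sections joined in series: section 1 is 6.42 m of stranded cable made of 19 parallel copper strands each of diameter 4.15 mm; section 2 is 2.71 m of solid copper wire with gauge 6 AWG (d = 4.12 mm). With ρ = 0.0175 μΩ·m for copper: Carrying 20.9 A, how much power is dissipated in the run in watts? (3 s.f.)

1.74 W

ρ = 0.0175 μΩ·m = 1.75×10^-8 Ω·m
Section 1: A_strand = π(2.0750e-03)² = 1.353e-05 m²; R₁ = ρL/(N·A_s) = (1.75×10^-8)(6.42)/(19×1.353e-05) = 4.372×10^-4 Ω
Section 2: A = π(4.12/2 mm)² = π(2.0600e-03 m)² = 1.333e-05 m²
R₂ = (1.75×10^-8)(2.71)/(1.333e-05) = 0.003557 Ω
R = R₁ + R₂ = 0.003994 Ω
P = I²R = (20.9)² × 0.003994 = 1.74 W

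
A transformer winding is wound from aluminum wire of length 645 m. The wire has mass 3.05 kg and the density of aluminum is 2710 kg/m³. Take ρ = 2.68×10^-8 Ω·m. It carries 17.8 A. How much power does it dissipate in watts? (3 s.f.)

A = m/(density·L) = 3.05/(2710×645) = 1.7449e-06 m²
R = ρL/A = (2.68×10^-8)(645)/(1.7449e-06) = 9.907 Ω
P = I²R = (17.8)² × 9.907 = 3140 W

3140 W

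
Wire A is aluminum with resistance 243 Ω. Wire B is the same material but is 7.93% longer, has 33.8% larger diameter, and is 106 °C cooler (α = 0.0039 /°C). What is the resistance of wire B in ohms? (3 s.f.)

R ∝ ρL/d² with ρ ∝ (1+αΔT), so R_B/R_A = (1 + 7.93/100) × (1 + 33.8/100)⁻² × (1 − 0.0039×106)
= 1.079 × 0.5586 × 0.5866 = 0.3537
R_B = 0.3537 × 243 = 85.9 Ω

85.9 Ω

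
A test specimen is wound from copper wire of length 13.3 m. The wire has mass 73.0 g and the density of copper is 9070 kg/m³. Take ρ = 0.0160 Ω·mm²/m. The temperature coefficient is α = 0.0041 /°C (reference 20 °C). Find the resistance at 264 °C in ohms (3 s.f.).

ρ = 0.0160 Ω·mm²/m = 1.60×10^-8 Ω·m
A = m/(density·L) = 0.073/(9070×13.3) = 6.0515e-07 m²
R = ρL/A = (1.60×10^-8)(13.3)/(6.0515e-07) = 0.3516 Ω
R(264 °C) = 0.3516 × (1 + 0.0041×244) = 0.703 Ω

0.703 Ω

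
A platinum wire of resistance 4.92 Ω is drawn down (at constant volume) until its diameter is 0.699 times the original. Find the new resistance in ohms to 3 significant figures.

20.6 Ω

Volume constant ⇒ L' = L/r² with r = 0.699. R' = ρL'/A' = ρ(L/r²)/(πr²d₀²/4) = R/r⁴.
R' = 4.189 × 4.92 = 20.6 Ω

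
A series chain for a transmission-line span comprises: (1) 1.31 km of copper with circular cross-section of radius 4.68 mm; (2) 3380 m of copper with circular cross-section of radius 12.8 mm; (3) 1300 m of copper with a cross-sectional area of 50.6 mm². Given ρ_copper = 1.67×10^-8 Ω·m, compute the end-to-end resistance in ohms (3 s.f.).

Seg 1: A = πr² = π(4.6800e-03 m)² = 6.881e-05 m²
R_1 = (1.67×10^-8)(1310)/(6.881e-05) = 0.3179 Ω
Seg 2: A = πr² = π(1.2800e-02 m)² = 5.147e-04 m²
R_2 = (1.67×10^-8)(3380)/(5.147e-04) = 0.1097 Ω
Seg 3: A = 50.6 mm² = 5.060e-05 m²
R_3 = (1.67×10^-8)(1300)/(5.060e-05) = 0.4291 Ω
R_total = R_1 + R_2 + R_3 = 0.857 Ω

0.857 Ω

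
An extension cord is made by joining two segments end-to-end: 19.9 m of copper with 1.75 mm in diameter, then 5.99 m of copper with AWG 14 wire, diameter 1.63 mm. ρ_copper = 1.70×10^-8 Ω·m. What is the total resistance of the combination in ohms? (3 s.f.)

0.189 Ω

Segment 1: A = π(d/2)² = π(8.7500e-04 m)² = 2.405e-06 m²
R₁ = ρL/A = (1.70×10^-8)(19.9)/(2.405e-06) = 0.1406 Ω
Segment 2: A = π(1.63/2 mm)² = π(8.1500e-04 m)² = 2.087e-06 m²
R₂ = (1.70×10^-8)(5.99)/(2.087e-06) = 0.0488 Ω
R = R₁ + R₂ = 0.189 Ω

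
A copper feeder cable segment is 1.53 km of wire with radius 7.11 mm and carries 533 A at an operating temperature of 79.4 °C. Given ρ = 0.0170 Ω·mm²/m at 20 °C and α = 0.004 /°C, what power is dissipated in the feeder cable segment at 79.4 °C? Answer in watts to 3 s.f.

57600 W

ρ = 0.0170 Ω·mm²/m = 1.70×10^-8 Ω·m
A = πr² = π(7.1100e-03 m)² = 1.588e-04 m²
R₍20₎ = ρL/A = (1.70×10^-8)(1530)/(1.588e-04) = 0.1638 Ω
R₍79.4₎ = R₍20₎(1 + αΔT) = 0.1638 × (1 + 0.004×59.4) = 0.2027 Ω
P = I²R = (533)² × 0.2027 = 57600 W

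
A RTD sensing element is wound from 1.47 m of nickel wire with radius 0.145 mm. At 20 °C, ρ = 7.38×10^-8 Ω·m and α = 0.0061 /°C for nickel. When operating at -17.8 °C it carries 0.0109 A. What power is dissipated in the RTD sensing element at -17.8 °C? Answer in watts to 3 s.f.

1.50×10^-4 W

A = πr² = π(1.4500e-04 m)² = 6.605e-08 m²
R₍20₎ = ρL/A = (7.38×10^-8)(1.47)/(6.605e-08) = 1.642 Ω
R₍-17.8₎ = R₍20₎(1 + αΔT) = 1.642 × (1 + 0.0061×-37.8) = 1.264 Ω
P = I²R = (0.0109)² × 1.264 = 1.50×10^-4 W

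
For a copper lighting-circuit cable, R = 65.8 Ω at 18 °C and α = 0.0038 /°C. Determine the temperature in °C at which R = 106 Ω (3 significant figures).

R = R₀(1 + α(T − T₀)) ⇒ T = T₀ + (R/R₀ − 1)/α
T = 18 + (106/65.8 − 1)/0.0038 = 18 + (0.6109)/0.0038 = 179 °C

179 °C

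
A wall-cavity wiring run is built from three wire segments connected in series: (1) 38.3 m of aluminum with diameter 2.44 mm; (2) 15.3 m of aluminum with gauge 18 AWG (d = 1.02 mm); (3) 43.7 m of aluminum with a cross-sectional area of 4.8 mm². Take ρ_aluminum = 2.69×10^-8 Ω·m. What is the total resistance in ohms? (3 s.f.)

Seg 1: A = π(d/2)² = π(1.2200e-03 m)² = 4.676e-06 m²
R_1 = (2.69×10^-8)(38.3)/(4.676e-06) = 0.2203 Ω
Seg 2: A = π(1.02/2 mm)² = π(5.1000e-04 m)² = 8.171e-07 m²
R_2 = (2.69×10^-8)(15.3)/(8.171e-07) = 0.5037 Ω
Seg 3: A = 4.8 mm² = 4.800e-06 m²
R_3 = (2.69×10^-8)(43.7)/(4.800e-06) = 0.2449 Ω
R_total = R_1 + R_2 + R_3 = 0.969 Ω

0.969 Ω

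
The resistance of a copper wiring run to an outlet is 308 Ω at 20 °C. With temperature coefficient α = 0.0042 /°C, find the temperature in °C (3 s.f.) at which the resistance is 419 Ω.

106 °C

R = R₀(1 + α(T − T₀)) ⇒ T = T₀ + (R/R₀ − 1)/α
T = 20 + (419/308 − 1)/0.0042 = 20 + (0.3604)/0.0042 = 106 °C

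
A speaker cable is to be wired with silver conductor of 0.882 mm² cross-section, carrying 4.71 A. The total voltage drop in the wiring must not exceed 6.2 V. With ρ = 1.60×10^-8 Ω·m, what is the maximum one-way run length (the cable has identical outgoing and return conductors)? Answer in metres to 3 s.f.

36.3 m

A = 0.882 mm² = 8.820e-07 m²
L_max = V_max·A/(2·ρI) = (6.2)(8.820e-07)/(2×1.60×10^-8×4.71) = 36.3 m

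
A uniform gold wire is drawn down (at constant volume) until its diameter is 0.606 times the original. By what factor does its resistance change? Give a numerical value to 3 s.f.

7.41

Volume constant ⇒ L' = L/r² with r = 0.606. R' = ρL'/A' = ρ(L/r²)/(πr²d₀²/4) = R/r⁴.
Factor = 7.41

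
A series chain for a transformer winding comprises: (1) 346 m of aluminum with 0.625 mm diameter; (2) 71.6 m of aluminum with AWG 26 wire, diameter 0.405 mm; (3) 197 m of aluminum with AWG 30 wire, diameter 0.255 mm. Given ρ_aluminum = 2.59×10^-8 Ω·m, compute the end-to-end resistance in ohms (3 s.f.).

144 Ω

Seg 1: A = π(d/2)² = π(3.1250e-04 m)² = 3.068e-07 m²
R_1 = (2.59×10^-8)(346)/(3.068e-07) = 29.21 Ω
Seg 2: A = π(0.405/2 mm)² = π(2.0250e-04 m)² = 1.288e-07 m²
R_2 = (2.59×10^-8)(71.6)/(1.288e-07) = 14.4 Ω
Seg 3: A = π(0.255/2 mm)² = π(1.2750e-04 m)² = 5.107e-08 m²
R_3 = (2.59×10^-8)(197)/(5.107e-08) = 99.91 Ω
R_total = R_1 + R_2 + R_3 = 144 Ω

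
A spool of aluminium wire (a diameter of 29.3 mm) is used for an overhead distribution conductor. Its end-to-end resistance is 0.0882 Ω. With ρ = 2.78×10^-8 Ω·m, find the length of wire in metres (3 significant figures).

2140 m

A = π(d/2)² = π(1.4650e-02 m)² = 6.743e-04 m²
L = RA/ρ = (0.0882)(6.743e-04)/(2.78×10^-8) = 2140 m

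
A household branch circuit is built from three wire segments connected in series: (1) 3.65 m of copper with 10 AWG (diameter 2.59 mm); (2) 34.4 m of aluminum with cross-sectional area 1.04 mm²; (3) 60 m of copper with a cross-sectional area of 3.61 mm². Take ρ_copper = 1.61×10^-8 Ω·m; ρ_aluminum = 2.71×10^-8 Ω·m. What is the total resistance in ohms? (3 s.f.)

Seg 1: A = π(2.59/2 mm)² = π(1.2950e-03 m)² = 5.269e-06 m²
R_1 = (1.61×10^-8)(3.65)/(5.269e-06) = 0.01115 Ω
Seg 2: A = 1.04 mm² = 1.040e-06 m²
R_2 = (2.71×10^-8)(34.4)/(1.040e-06) = 0.8964 Ω
Seg 3: A = 3.61 mm² = 3.610e-06 m²
R_3 = (1.61×10^-8)(60)/(3.610e-06) = 0.2676 Ω
R_total = R_1 + R_2 + R_3 = 1.18 Ω

1.18 Ω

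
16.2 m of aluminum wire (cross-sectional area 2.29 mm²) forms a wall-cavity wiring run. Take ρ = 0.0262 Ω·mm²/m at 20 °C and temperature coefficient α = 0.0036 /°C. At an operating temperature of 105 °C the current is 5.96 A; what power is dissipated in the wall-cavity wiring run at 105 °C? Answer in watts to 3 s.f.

8.60 W

ρ = 0.0262 Ω·mm²/m = 2.62×10^-8 Ω·m
A = 2.29 mm² = 2.290e-06 m²
R₍20₎ = ρL/A = (2.62×10^-8)(16.2)/(2.290e-06) = 0.1853 Ω
R₍105₎ = R₍20₎(1 + αΔT) = 0.1853 × (1 + 0.0036×85) = 0.2421 Ω
P = I²R = (5.96)² × 0.2421 = 8.60 W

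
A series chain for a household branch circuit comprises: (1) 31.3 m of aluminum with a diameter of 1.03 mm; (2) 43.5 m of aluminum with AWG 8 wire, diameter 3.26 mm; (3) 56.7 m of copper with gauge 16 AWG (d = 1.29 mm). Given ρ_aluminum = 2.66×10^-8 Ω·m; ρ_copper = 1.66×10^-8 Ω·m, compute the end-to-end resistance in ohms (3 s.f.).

1.86 Ω

Seg 1: A = π(d/2)² = π(5.1500e-04 m)² = 8.332e-07 m²
R_1 = (2.66×10^-8)(31.3)/(8.332e-07) = 0.9992 Ω
Seg 2: A = π(3.26/2 mm)² = π(1.6300e-03 m)² = 8.347e-06 m²
R_2 = (2.66×10^-8)(43.5)/(8.347e-06) = 0.1386 Ω
Seg 3: A = π(1.29/2 mm)² = π(6.4500e-04 m)² = 1.307e-06 m²
R_3 = (1.66×10^-8)(56.7)/(1.307e-06) = 0.7201 Ω
R_total = R_1 + R_2 + R_3 = 1.86 Ω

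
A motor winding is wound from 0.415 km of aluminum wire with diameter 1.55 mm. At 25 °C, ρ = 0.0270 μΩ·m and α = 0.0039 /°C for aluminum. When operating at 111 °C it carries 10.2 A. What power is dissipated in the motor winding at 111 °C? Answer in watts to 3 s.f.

ρ = 0.0270 μΩ·m = 2.70×10^-8 Ω·m
A = π(d/2)² = π(7.7500e-04 m)² = 1.887e-06 m²
R₍25₎ = ρL/A = (2.70×10^-8)(415)/(1.887e-06) = 5.938 Ω
R₍111₎ = R₍25₎(1 + αΔT) = 5.938 × (1 + 0.0039×86) = 7.93 Ω
P = I²R = (10.2)² × 7.93 = 825 W

825 W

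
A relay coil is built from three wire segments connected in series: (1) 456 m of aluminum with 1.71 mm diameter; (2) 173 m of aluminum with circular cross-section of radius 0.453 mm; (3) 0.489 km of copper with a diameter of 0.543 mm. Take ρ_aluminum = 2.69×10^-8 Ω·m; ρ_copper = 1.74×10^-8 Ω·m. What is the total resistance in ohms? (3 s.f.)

Seg 1: A = π(d/2)² = π(8.5500e-04 m)² = 2.297e-06 m²
R_1 = (2.69×10^-8)(456)/(2.297e-06) = 5.341 Ω
Seg 2: A = πr² = π(4.5300e-04 m)² = 6.447e-07 m²
R_2 = (2.69×10^-8)(173)/(6.447e-07) = 7.219 Ω
Seg 3: A = π(d/2)² = π(2.7150e-04 m)² = 2.316e-07 m²
R_3 = (1.74×10^-8)(489)/(2.316e-07) = 36.74 Ω
R_total = R_1 + R_2 + R_3 = 49.3 Ω

49.3 Ω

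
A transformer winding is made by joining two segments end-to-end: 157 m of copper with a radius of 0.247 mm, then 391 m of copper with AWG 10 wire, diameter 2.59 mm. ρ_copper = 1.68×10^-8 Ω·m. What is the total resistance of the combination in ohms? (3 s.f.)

15.0 Ω

Segment 1: A = πr² = π(2.4700e-04 m)² = 1.917e-07 m²
R₁ = ρL/A = (1.68×10^-8)(157)/(1.917e-07) = 13.76 Ω
Segment 2: A = π(2.59/2 mm)² = π(1.2950e-03 m)² = 5.269e-06 m²
R₂ = (1.68×10^-8)(391)/(5.269e-06) = 1.247 Ω
R = R₁ + R₂ = 15.0 Ω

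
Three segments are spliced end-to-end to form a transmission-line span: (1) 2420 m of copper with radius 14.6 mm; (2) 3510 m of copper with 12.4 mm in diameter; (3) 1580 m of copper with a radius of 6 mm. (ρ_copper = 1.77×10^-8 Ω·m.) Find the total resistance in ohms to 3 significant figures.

0.826 Ω

Seg 1: A = πr² = π(1.4600e-02 m)² = 6.697e-04 m²
R_1 = (1.77×10^-8)(2420)/(6.697e-04) = 0.06396 Ω
Seg 2: A = π(d/2)² = π(6.2000e-03 m)² = 1.208e-04 m²
R_2 = (1.77×10^-8)(3510)/(1.208e-04) = 0.5145 Ω
Seg 3: A = πr² = π(6.0000e-03 m)² = 1.131e-04 m²
R_3 = (1.77×10^-8)(1580)/(1.131e-04) = 0.2473 Ω
R_total = R_1 + R_2 + R_3 = 0.826 Ω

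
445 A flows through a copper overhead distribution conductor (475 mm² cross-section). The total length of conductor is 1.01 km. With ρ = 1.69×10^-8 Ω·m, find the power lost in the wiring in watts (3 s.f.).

A = 475 mm² = 4.750e-04 m²
R = ρL/A = (1.69×10^-8)(1010)/(4.750e-04) = 0.03593 Ω
P = I²R = (445)² × 0.03593 = 7120 W

7120 W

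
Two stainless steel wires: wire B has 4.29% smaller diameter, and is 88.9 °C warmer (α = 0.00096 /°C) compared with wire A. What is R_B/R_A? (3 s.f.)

R ∝ ρL/d² with ρ ∝ (1+αΔT), so R_B/R_A = (1 − 4.29/100)⁻² × (1 + 0.00096×88.9)
= 1.092 × 1.085 = 1.18

1.18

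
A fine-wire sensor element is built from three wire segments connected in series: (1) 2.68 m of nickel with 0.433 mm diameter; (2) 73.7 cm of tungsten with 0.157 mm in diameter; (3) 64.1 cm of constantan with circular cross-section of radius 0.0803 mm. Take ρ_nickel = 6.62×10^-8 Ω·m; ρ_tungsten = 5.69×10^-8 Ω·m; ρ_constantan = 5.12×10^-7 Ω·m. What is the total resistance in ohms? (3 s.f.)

19.6 Ω

Seg 1: A = π(d/2)² = π(2.1650e-04 m)² = 1.473e-07 m²
R_1 = (6.62×10^-8)(2.68)/(1.473e-07) = 1.205 Ω
Seg 2: A = π(d/2)² = π(7.8500e-05 m)² = 1.936e-08 m²
R_2 = (5.69×10^-8)(0.737)/(1.936e-08) = 2.166 Ω
Seg 3: A = πr² = π(8.0300e-05 m)² = 2.026e-08 m²
R_3 = (5.12×10^-7)(0.641)/(2.026e-08) = 16.2 Ω
R_total = R_1 + R_2 + R_3 = 19.6 Ω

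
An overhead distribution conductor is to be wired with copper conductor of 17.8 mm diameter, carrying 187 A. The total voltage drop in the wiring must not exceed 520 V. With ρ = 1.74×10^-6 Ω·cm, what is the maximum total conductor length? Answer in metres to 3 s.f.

ρ = 1.74×10^-6 Ω·cm = 1.74×10^-8 Ω·m
A = π(d/2)² = π(8.9000e-03 m)² = 2.488e-04 m²
L_max = V_max·A/(1·ρI) = (520)(2.488e-04)/(1.74×10^-8×187) = 39800 m

39800 m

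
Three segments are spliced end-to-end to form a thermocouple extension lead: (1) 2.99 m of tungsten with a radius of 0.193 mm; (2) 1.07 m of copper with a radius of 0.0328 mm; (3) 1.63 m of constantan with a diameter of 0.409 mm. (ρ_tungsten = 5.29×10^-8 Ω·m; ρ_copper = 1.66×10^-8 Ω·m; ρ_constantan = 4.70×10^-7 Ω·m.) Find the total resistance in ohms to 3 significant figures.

Seg 1: A = πr² = π(1.9300e-04 m)² = 1.170e-07 m²
R_1 = (5.29×10^-8)(2.99)/(1.170e-07) = 1.352 Ω
Seg 2: A = πr² = π(3.2800e-05 m)² = 3.380e-09 m²
R_2 = (1.66×10^-8)(1.07)/(3.380e-09) = 5.255 Ω
Seg 3: A = π(d/2)² = π(2.0450e-04 m)² = 1.314e-07 m²
R_3 = (4.70×10^-7)(1.63)/(1.314e-07) = 5.831 Ω
R_total = R_1 + R_2 + R_3 = 12.4 Ω

12.4 Ω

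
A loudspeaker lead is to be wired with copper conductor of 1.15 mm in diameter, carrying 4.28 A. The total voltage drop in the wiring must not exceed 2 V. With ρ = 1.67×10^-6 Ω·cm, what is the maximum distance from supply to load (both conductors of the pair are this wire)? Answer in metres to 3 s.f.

ρ = 1.67×10^-6 Ω·cm = 1.67×10^-8 Ω·m
A = π(d/2)² = π(5.7500e-04 m)² = 1.039e-06 m²
L_max = V_max·A/(2·ρI) = (2)(1.039e-06)/(2×1.67×10^-8×4.28) = 14.5 m

14.5 m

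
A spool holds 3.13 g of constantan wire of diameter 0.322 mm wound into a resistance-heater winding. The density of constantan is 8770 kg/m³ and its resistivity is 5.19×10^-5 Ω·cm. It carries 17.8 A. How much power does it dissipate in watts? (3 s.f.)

8850 W

ρ = 5.19×10^-5 Ω·cm = 5.19×10^-7 Ω·m
A = π(d/2)² = π(1.6100e-04 m)² = 8.1433e-08 m²
L = m/(density·A) = 0.00313/(8770×8.1433e-08) = 4.383 m
R = ρL/A = (5.19×10^-7)(4.383)/(8.1433e-08) = 27.93 Ω
P = I²R = (17.8)² × 27.93 = 8850 W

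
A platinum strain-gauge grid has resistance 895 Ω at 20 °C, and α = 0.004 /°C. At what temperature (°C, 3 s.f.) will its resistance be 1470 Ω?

R = R₀(1 + α(T − T₀)) ⇒ T = T₀ + (R/R₀ − 1)/α
T = 20 + (1470/895 − 1)/0.004 = 20 + (0.6425)/0.004 = 181 °C

181 °C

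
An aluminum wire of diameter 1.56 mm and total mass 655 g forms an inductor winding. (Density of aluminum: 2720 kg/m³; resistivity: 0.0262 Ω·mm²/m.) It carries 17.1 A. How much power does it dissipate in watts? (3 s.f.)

ρ = 0.0262 Ω·mm²/m = 2.62×10^-8 Ω·m
A = π(d/2)² = π(7.8000e-04 m)² = 1.9113e-06 m²
L = m/(density·A) = 0.655/(2720×1.9113e-06) = 126 m
R = ρL/A = (2.62×10^-8)(126)/(1.9113e-06) = 1.727 Ω
P = I²R = (17.1)² × 1.727 = 505 W

505 W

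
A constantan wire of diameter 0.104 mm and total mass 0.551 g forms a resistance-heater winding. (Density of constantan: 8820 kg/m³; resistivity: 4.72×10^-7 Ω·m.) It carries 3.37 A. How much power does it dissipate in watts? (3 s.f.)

4640 W

A = π(d/2)² = π(5.2000e-05 m)² = 8.4949e-09 m²
L = m/(density·A) = 5.510×10^-4/(8820×8.4949e-09) = 7.354 m
R = ρL/A = (4.72×10^-7)(7.354)/(8.4949e-09) = 408.6 Ω
P = I²R = (3.37)² × 408.6 = 4640 W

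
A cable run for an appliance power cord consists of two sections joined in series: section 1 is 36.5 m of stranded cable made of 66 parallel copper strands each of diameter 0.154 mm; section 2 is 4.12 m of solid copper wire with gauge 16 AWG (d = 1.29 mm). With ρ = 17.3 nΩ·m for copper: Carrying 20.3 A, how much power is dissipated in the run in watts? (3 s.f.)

ρ = 17.3 nΩ·m = 1.73×10^-8 Ω·m
Section 1: A_strand = π(7.7000e-05)² = 1.863e-08 m²; R₁ = ρL/(N·A_s) = (1.73×10^-8)(36.5)/(66×1.863e-08) = 0.5136 Ω
Section 2: A = π(1.29/2 mm)² = π(6.4500e-04 m)² = 1.307e-06 m²
R₂ = (1.73×10^-8)(4.12)/(1.307e-06) = 0.05453 Ω
R = R₁ + R₂ = 0.5682 Ω
P = I²R = (20.3)² × 0.5682 = 234 W

234 W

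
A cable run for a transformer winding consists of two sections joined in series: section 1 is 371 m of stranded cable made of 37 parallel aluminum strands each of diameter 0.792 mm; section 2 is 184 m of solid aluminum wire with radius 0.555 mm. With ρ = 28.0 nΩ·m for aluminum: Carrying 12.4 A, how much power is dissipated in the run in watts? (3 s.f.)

906 W

ρ = 28.0 nΩ·m = 2.80×10^-8 Ω·m
Section 1: A_strand = π(3.9600e-04)² = 4.927e-07 m²; R₁ = ρL/(N·A_s) = (2.80×10^-8)(371)/(37×4.927e-07) = 0.5699 Ω
Section 2: A = πr² = π(5.5500e-04 m)² = 9.677e-07 m²
R₂ = (2.80×10^-8)(184)/(9.677e-07) = 5.324 Ω
R = R₁ + R₂ = 5.894 Ω
P = I²R = (12.4)² × 5.894 = 906 W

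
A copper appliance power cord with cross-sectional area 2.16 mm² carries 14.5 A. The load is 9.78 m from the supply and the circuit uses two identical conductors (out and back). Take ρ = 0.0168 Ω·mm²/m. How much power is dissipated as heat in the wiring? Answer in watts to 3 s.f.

32.0 W

ρ = 0.0168 Ω·mm²/m = 1.68×10^-8 Ω·m
A = 2.16 mm² = 2.160e-06 m²
Total conductor length (both ways) L = 2 × 9.78 = 19.56 m
R = ρL/A = (1.68×10^-8)(19.56)/(2.160e-06) = 0.1521 Ω
P = I²R = (14.5)² × 0.1521 = 32.0 W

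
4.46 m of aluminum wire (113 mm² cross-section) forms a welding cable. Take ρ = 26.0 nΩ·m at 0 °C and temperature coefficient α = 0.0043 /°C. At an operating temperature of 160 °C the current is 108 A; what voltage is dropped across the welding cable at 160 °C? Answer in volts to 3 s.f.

0.187 V

ρ = 26.0 nΩ·m = 2.60×10^-8 Ω·m
A = 113 mm² = 1.130e-04 m²
R₍0₎ = ρL/A = (2.60×10^-8)(4.46)/(1.130e-04) = 0.001026 Ω
R₍160₎ = R₍0₎(1 + αΔT) = 0.001026 × (1 + 0.0043×160) = 0.001732 Ω
V = IR = 108 × 0.001732 = 0.187 V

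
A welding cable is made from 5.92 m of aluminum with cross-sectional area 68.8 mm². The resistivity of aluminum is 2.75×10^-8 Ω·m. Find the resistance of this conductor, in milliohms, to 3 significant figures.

A = 68.8 mm² = 6.880e-05 m²
R = ρL/A = (2.75×10^-8)(5.92 m)/(6.880e-05 m²) = 2.37 mΩ

2.37 mΩ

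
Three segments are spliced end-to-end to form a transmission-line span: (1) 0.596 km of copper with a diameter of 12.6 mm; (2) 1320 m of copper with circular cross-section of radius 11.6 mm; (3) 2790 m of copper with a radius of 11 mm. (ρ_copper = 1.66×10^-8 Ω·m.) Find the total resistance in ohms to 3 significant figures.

Seg 1: A = π(d/2)² = π(6.3000e-03 m)² = 1.247e-04 m²
R_1 = (1.66×10^-8)(596)/(1.247e-04) = 0.07935 Ω
Seg 2: A = πr² = π(1.1600e-02 m)² = 4.227e-04 m²
R_2 = (1.66×10^-8)(1320)/(4.227e-04) = 0.05183 Ω
Seg 3: A = πr² = π(1.1000e-02 m)² = 3.801e-04 m²
R_3 = (1.66×10^-8)(2790)/(3.801e-04) = 0.1218 Ω
R_total = R_1 + R_2 + R_3 = 0.253 Ω

0.253 Ω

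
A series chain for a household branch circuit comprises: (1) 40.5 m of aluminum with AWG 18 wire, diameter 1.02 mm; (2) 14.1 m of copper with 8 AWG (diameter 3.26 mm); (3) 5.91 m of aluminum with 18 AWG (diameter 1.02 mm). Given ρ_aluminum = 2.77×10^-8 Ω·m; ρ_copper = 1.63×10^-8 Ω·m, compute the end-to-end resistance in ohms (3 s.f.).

1.60 Ω

Seg 1: A = π(1.02/2 mm)² = π(5.1000e-04 m)² = 8.171e-07 m²
R_1 = (2.77×10^-8)(40.5)/(8.171e-07) = 1.373 Ω
Seg 2: A = π(3.26/2 mm)² = π(1.6300e-03 m)² = 8.347e-06 m²
R_2 = (1.63×10^-8)(14.1)/(8.347e-06) = 0.02753 Ω
Seg 3: A = π(1.02/2 mm)² = π(5.1000e-04 m)² = 8.171e-07 m²
R_3 = (2.77×10^-8)(5.91)/(8.171e-07) = 0.2003 Ω
R_total = R_1 + R_2 + R_3 = 1.60 Ω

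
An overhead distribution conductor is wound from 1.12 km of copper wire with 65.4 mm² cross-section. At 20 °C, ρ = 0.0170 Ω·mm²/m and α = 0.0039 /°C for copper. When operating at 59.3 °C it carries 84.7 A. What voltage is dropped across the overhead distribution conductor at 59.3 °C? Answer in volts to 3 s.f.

ρ = 0.0170 Ω·mm²/m = 1.70×10^-8 Ω·m
A = 65.4 mm² = 6.540e-05 m²
R₍20₎ = ρL/A = (1.70×10^-8)(1120)/(6.540e-05) = 0.2911 Ω
R₍59.3₎ = R₍20₎(1 + αΔT) = 0.2911 × (1 + 0.0039×39.3) = 0.3358 Ω
V = IR = 84.7 × 0.3358 = 28.4 V

28.4 V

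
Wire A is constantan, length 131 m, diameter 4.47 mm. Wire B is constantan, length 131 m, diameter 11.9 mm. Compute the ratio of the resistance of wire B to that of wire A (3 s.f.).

0.141

R ∝ ρL/d², so R_B/R_A = (d_A/d_B)²
= (4.47/11.9)² = 0.141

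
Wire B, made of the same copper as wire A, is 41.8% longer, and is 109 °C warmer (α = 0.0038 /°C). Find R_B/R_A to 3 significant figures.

2.01

R ∝ ρL/d² with ρ ∝ (1+αΔT), so R_B/R_A = (1 + 41.8/100) × (1 + 0.0038×109)
= 1.418 × 1.414 = 2.01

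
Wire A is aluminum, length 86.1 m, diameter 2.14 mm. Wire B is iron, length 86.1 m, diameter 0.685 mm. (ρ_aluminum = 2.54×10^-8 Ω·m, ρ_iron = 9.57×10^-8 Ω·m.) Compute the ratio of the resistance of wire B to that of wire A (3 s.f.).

36.8

R ∝ ρL/d², so R_B/R_A = (ρ_B/ρ_A) × (d_A/d_B)²
= (9.57×10^-8/2.54×10^-8) × (2.14/0.685)² = 36.8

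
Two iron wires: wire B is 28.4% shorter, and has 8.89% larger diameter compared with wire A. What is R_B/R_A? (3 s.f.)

R ∝ L/d², so R_B/R_A = (1 − 28.4/100) × (1 + 8.89/100)⁻²
= 0.716 × 0.8434 = 0.604

0.604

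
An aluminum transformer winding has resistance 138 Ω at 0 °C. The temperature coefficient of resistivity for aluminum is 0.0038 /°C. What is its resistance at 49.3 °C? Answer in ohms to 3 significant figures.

164 Ω

ΔT = 49.3 − 0 = 49.3 °C
R = R₀(1 + αΔT) = 138 × (1 + 0.0038×49.3) = 138 × 1.187 = 164 Ω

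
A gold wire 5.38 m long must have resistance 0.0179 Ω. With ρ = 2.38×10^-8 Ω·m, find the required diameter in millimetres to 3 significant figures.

A = ρL/R = (2.38×10^-8)(5.38)/(0.0179) = 7.153e-06 m²
d = 2√(A/π) = 3.018e-03 m = 3.02 mm

3.02 mm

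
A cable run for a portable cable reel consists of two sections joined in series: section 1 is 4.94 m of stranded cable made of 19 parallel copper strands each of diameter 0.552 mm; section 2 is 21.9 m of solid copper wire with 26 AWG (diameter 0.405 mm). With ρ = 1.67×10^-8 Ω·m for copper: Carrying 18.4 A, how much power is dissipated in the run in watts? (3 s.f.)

Section 1: A_strand = π(2.7600e-04)² = 2.393e-07 m²; R₁ = ρL/(N·A_s) = (1.67×10^-8)(4.94)/(19×2.393e-07) = 0.01814 Ω
Section 2: A = π(0.405/2 mm)² = π(2.0250e-04 m)² = 1.288e-07 m²
R₂ = (1.67×10^-8)(21.9)/(1.288e-07) = 2.839 Ω
R = R₁ + R₂ = 2.857 Ω
P = I²R = (18.4)² × 2.857 = 967 W

967 W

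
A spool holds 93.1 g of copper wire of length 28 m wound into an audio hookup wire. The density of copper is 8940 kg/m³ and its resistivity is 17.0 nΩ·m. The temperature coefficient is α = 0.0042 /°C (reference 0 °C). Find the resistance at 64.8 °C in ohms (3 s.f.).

ρ = 17.0 nΩ·m = 1.70×10^-8 Ω·m
A = m/(density·L) = 0.0931/(8940×28) = 3.7192e-07 m²
R = ρL/A = (1.70×10^-8)(28)/(3.7192e-07) = 1.28 Ω
R(64.8 °C) = 1.28 × (1 + 0.0042×64.8) = 1.63 Ω

1.63 Ω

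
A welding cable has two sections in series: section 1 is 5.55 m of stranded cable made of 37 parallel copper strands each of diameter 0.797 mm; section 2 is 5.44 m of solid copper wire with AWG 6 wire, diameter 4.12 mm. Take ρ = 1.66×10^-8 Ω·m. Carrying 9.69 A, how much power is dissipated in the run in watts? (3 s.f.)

1.10 W

Section 1: A_strand = π(3.9850e-04)² = 4.989e-07 m²; R₁ = ρL/(N·A_s) = (1.66×10^-8)(5.55)/(37×4.989e-07) = 0.004991 Ω
Section 2: A = π(4.12/2 mm)² = π(2.0600e-03 m)² = 1.333e-05 m²
R₂ = (1.66×10^-8)(5.44)/(1.333e-05) = 0.006774 Ω
R = R₁ + R₂ = 0.01176 Ω
P = I²R = (9.69)² × 0.01176 = 1.10 W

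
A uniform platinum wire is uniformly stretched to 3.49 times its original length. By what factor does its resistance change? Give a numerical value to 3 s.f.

12.2

Volume constant ⇒ A' = A/k with k = 3.49. R' = ρ(kL)/(A/k) = k²R.
Factor = 12.2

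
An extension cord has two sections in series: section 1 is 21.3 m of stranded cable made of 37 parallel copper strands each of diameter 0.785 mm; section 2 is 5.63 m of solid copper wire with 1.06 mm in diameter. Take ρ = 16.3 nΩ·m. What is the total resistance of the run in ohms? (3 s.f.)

0.123 Ω

ρ = 16.3 nΩ·m = 1.63×10^-8 Ω·m
Section 1: A_strand = π(3.9250e-04)² = 4.840e-07 m²; R₁ = ρL/(N·A_s) = (1.63×10^-8)(21.3)/(37×4.840e-07) = 0.01939 Ω
Section 2: A = π(d/2)² = π(5.3000e-04 m)² = 8.825e-07 m²
R₂ = (1.63×10^-8)(5.63)/(8.825e-07) = 0.104 Ω
R = R₁ + R₂ = 0.123 Ω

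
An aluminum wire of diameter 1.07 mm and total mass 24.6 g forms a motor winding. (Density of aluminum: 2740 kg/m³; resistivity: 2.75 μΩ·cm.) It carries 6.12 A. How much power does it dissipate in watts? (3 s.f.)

ρ = 2.75 μΩ·cm = 2.75×10^-8 Ω·m
A = π(d/2)² = π(5.3500e-04 m)² = 8.9920e-07 m²
L = m/(density·A) = 0.0246/(2740×8.9920e-07) = 9.985 m
R = ρL/A = (2.75×10^-8)(9.985)/(8.9920e-07) = 0.3054 Ω
P = I²R = (6.12)² × 0.3054 = 11.4 W

11.4 W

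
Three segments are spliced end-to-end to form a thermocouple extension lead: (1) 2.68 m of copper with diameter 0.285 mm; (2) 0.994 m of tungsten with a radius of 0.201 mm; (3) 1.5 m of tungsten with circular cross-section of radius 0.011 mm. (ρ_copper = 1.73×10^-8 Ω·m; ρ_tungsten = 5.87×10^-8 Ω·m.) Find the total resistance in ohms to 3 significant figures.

Seg 1: A = π(d/2)² = π(1.4250e-04 m)² = 6.379e-08 m²
R_1 = (1.73×10^-8)(2.68)/(6.379e-08) = 0.7268 Ω
Seg 2: A = πr² = π(2.0100e-04 m)² = 1.269e-07 m²
R_2 = (5.87×10^-8)(0.994)/(1.269e-07) = 0.4597 Ω
Seg 3: A = πr² = π(1.1000e-05 m)² = 3.801e-10 m²
R_3 = (5.87×10^-8)(1.5)/(3.801e-10) = 231.6 Ω
R_total = R_1 + R_2 + R_3 = 233 Ω

233 Ω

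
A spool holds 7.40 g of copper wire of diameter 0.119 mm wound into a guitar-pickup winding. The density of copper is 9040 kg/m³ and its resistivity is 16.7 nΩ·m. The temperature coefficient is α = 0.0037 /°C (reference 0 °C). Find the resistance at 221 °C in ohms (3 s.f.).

201 Ω

ρ = 16.7 nΩ·m = 1.67×10^-8 Ω·m
A = π(d/2)² = π(5.9500e-05 m)² = 1.1122e-08 m²
L = m/(density·A) = 0.0074/(9040×1.1122e-08) = 73.6 m
R = ρL/A = (1.67×10^-8)(73.6)/(1.1122e-08) = 110.5 Ω
R(221 °C) = 110.5 × (1 + 0.0037×221) = 201 Ω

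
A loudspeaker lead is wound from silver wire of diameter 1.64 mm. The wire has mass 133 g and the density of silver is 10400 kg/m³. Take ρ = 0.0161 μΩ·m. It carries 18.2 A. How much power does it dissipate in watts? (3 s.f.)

ρ = 0.0161 μΩ·m = 1.61×10^-8 Ω·m
A = π(d/2)² = π(8.2000e-04 m)² = 2.1124e-06 m²
L = m/(density·A) = 0.133/(10400×2.1124e-06) = 6.054 m
R = ρL/A = (1.61×10^-8)(6.054)/(2.1124e-06) = 0.04614 Ω
P = I²R = (18.2)² × 0.04614 = 15.3 W

15.3 W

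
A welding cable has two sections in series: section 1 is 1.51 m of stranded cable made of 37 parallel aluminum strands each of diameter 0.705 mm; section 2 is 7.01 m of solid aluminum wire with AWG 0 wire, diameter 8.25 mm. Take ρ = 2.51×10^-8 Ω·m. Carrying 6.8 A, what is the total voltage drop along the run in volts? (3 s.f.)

0.0402 V

Section 1: A_strand = π(3.5250e-04)² = 3.904e-07 m²; R₁ = ρL/(N·A_s) = (2.51×10^-8)(1.51)/(37×3.904e-07) = 0.002624 Ω
Section 2: A = π(8.25/2 mm)² = π(4.1250e-03 m)² = 5.346e-05 m²
R₂ = (2.51×10^-8)(7.01)/(5.346e-05) = 0.003292 Ω
R = R₁ + R₂ = 0.005916 Ω
V = IR = 6.8 × 0.005916 = 0.0402 V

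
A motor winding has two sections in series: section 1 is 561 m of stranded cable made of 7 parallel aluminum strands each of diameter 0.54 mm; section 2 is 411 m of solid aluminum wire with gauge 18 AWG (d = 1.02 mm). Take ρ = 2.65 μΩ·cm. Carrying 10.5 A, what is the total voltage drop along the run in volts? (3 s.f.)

237 V

ρ = 2.65 μΩ·cm = 2.65×10^-8 Ω·m
Section 1: A_strand = π(2.7000e-04)² = 2.290e-07 m²; R₁ = ρL/(N·A_s) = (2.65×10^-8)(561)/(7×2.290e-07) = 9.273 Ω
Section 2: A = π(1.02/2 mm)² = π(5.1000e-04 m)² = 8.171e-07 m²
R₂ = (2.65×10^-8)(411)/(8.171e-07) = 13.33 Ω
R = R₁ + R₂ = 22.6 Ω
V = IR = 10.5 × 22.6 = 237 V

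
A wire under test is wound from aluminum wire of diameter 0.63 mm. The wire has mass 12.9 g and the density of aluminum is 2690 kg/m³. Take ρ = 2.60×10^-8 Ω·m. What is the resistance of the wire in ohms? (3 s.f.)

A = π(d/2)² = π(3.1500e-04 m)² = 3.1172e-07 m²
L = m/(density·A) = 0.0129/(2690×3.1172e-07) = 15.38 m
R = ρL/A = (2.60×10^-8)(15.38)/(3.1172e-07) = 1.28 Ω

1.28 Ω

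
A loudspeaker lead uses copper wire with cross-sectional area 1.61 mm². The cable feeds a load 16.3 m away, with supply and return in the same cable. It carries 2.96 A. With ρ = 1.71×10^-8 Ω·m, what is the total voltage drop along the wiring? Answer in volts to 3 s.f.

1.02 V

A = 1.61 mm² = 1.610e-06 m²
Total conductor length (both ways) L = 2 × 16.3 = 32.6 m
R = ρL/A = (1.71×10^-8)(32.6)/(1.610e-06) = 0.3462 Ω
V = IR = 2.96 × 0.3462 = 1.02 V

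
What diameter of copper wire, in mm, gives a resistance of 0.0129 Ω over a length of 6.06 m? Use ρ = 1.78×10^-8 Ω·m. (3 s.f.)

3.26 mm

A = ρL/R = (1.78×10^-8)(6.06)/(0.0129) = 8.362e-06 m²
d = 2√(A/π) = 3.263e-03 m = 3.26 mm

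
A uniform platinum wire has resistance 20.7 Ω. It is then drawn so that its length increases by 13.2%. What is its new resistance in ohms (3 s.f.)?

26.5 Ω

k = 1 + 13.2/100 = 1.132; volume constant ⇒ A' = A/k, so R' = k²R.
R' = 1.281 × 20.7 = 26.5 Ω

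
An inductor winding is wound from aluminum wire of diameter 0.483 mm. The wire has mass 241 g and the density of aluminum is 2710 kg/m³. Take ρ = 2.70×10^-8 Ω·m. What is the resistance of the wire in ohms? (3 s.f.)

A = π(d/2)² = π(2.4150e-04 m)² = 1.8322e-07 m²
L = m/(density·A) = 0.241/(2710×1.8322e-07) = 485.4 m
R = ρL/A = (2.70×10^-8)(485.4)/(1.8322e-07) = 71.5 Ω

71.5 Ω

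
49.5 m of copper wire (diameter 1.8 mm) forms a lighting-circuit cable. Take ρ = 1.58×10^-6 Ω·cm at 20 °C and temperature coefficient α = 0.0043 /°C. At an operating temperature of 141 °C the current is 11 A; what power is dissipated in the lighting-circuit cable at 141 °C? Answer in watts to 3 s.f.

ρ = 1.58×10^-6 Ω·cm = 1.58×10^-8 Ω·m
A = π(d/2)² = π(9.0000e-04 m)² = 2.545e-06 m²
R₍20₎ = ρL/A = (1.58×10^-8)(49.5)/(2.545e-06) = 0.3073 Ω
R₍141₎ = R₍20₎(1 + αΔT) = 0.3073 × (1 + 0.0043×121) = 0.4673 Ω
P = I²R = (11)² × 0.4673 = 56.5 W

56.5 W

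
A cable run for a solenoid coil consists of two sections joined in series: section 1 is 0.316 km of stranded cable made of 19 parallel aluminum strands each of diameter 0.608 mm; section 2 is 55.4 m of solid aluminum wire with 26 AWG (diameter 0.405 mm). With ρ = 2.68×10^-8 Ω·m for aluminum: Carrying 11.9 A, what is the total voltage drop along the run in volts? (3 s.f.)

155 V

Section 1: A_strand = π(3.0400e-04)² = 2.903e-07 m²; R₁ = ρL/(N·A_s) = (2.68×10^-8)(316)/(19×2.903e-07) = 1.535 Ω
Section 2: A = π(0.405/2 mm)² = π(2.0250e-04 m)² = 1.288e-07 m²
R₂ = (2.68×10^-8)(55.4)/(1.288e-07) = 11.53 Ω
R = R₁ + R₂ = 13.06 Ω
V = IR = 11.9 × 13.06 = 155 V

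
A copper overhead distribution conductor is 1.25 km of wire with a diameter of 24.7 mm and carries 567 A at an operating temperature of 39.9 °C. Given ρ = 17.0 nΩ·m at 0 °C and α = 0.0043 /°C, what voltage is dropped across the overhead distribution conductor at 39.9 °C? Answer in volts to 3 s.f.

29.5 V

ρ = 17.0 nΩ·m = 1.70×10^-8 Ω·m
A = π(d/2)² = π(1.2350e-02 m)² = 4.792e-04 m²
R₍0₎ = ρL/A = (1.70×10^-8)(1250)/(4.792e-04) = 0.04435 Ω
R₍39.9₎ = R₍0₎(1 + αΔT) = 0.04435 × (1 + 0.0043×39.9) = 0.05196 Ω
V = IR = 567 × 0.05196 = 29.5 V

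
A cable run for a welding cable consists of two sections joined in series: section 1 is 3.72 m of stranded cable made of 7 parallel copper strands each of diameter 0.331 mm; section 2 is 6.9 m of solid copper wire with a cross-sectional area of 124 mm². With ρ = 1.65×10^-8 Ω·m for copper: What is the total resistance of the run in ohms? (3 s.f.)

Section 1: A_strand = π(1.6550e-04)² = 8.605e-08 m²; R₁ = ρL/(N·A_s) = (1.65×10^-8)(3.72)/(7×8.605e-08) = 0.1019 Ω
Section 2: A = 124 mm² = 1.240e-04 m²
R₂ = (1.65×10^-8)(6.9)/(1.240e-04) = 9.181×10^-4 Ω
R = R₁ + R₂ = 0.103 Ω

0.103 Ω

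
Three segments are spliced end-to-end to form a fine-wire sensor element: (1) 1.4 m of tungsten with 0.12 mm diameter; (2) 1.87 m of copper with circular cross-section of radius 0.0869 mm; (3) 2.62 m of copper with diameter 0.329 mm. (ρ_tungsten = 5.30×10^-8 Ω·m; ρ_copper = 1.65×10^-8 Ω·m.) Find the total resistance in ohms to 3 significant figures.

Seg 1: A = π(d/2)² = π(6.0000e-05 m)² = 1.131e-08 m²
R_1 = (5.30×10^-8)(1.4)/(1.131e-08) = 6.561 Ω
Seg 2: A = πr² = π(8.6900e-05 m)² = 2.372e-08 m²
R_2 = (1.65×10^-8)(1.87)/(2.372e-08) = 1.301 Ω
Seg 3: A = π(d/2)² = π(1.6450e-04 m)² = 8.501e-08 m²
R_3 = (1.65×10^-8)(2.62)/(8.501e-08) = 0.5085 Ω
R_total = R_1 + R_2 + R_3 = 8.37 Ω

8.37 Ω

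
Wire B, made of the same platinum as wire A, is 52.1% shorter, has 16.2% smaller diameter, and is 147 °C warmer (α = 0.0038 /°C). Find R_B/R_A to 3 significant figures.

R ∝ ρL/d² with ρ ∝ (1+αΔT), so R_B/R_A = (1 − 52.1/100) × (1 − 16.2/100)⁻² × (1 + 0.0038×147)
= 0.479 × 1.424 × 1.559 = 1.06

1.06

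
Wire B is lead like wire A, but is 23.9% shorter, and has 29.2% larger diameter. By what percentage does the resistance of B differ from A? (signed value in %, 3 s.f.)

R ∝ L/d², so R_B/R_A = (1 − 23.9/100) × (1 + 29.2/100)⁻²
= 0.761 × 0.5991 = 0.4559
(R_B − R_A)/R_A = 0.4559 − 1 = -54.4%

-54.4%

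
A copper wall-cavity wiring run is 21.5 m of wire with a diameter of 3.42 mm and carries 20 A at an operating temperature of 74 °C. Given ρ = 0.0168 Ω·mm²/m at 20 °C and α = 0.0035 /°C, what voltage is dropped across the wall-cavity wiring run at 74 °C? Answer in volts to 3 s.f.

ρ = 0.0168 Ω·mm²/m = 1.68×10^-8 Ω·m
A = π(d/2)² = π(1.7100e-03 m)² = 9.186e-06 m²
R₍20₎ = ρL/A = (1.68×10^-8)(21.5)/(9.186e-06) = 0.03932 Ω
R₍74₎ = R₍20₎(1 + αΔT) = 0.03932 × (1 + 0.0035×54) = 0.04675 Ω
V = IR = 20 × 0.04675 = 0.935 V

0.935 V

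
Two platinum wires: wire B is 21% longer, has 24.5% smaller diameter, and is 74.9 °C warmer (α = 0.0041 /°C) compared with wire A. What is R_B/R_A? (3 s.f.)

R ∝ ρL/d² with ρ ∝ (1+αΔT), so R_B/R_A = (1 + 21/100) × (1 − 24.5/100)⁻² × (1 + 0.0041×74.9)
= 1.21 × 1.754 × 1.307 = 2.77

2.77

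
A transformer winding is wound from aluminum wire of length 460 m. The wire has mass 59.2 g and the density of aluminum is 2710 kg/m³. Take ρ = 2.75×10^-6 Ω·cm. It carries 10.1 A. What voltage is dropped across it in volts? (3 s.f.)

ρ = 2.75×10^-6 Ω·cm = 2.75×10^-8 Ω·m
A = m/(density·L) = 0.0592/(2710×460) = 4.7489e-08 m²
R = ρL/A = (2.75×10^-8)(460)/(4.7489e-08) = 266.4 Ω
V = IR = 10.1 × 266.4 = 2690 V

2690 V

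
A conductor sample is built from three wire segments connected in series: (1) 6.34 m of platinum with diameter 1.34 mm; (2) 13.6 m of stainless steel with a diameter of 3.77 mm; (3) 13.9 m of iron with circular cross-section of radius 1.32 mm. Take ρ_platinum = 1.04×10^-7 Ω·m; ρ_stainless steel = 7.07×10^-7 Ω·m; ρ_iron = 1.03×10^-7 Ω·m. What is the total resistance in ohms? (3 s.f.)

Seg 1: A = π(d/2)² = π(6.7000e-04 m)² = 1.410e-06 m²
R_1 = (1.04×10^-7)(6.34)/(1.410e-06) = 0.4675 Ω
Seg 2: A = π(d/2)² = π(1.8850e-03 m)² = 1.116e-05 m²
R_2 = (7.07×10^-7)(13.6)/(1.116e-05) = 0.8614 Ω
Seg 3: A = πr² = π(1.3200e-03 m)² = 5.474e-06 m²
R_3 = (1.03×10^-7)(13.9)/(5.474e-06) = 0.2615 Ω
R_total = R_1 + R_2 + R_3 = 1.59 Ω

1.59 Ω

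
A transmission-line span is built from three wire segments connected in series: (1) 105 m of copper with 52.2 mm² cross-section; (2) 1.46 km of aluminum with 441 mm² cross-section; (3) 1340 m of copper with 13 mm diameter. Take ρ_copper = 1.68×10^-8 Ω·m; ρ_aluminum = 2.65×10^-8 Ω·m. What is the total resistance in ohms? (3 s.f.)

Seg 1: A = 52.2 mm² = 5.220e-05 m²
R_1 = (1.68×10^-8)(105)/(5.220e-05) = 0.03379 Ω
Seg 2: A = 441 mm² = 4.410e-04 m²
R_2 = (2.65×10^-8)(1460)/(4.410e-04) = 0.08773 Ω
Seg 3: A = π(d/2)² = π(6.5000e-03 m)² = 1.327e-04 m²
R_3 = (1.68×10^-8)(1340)/(1.327e-04) = 0.1696 Ω
R_total = R_1 + R_2 + R_3 = 0.291 Ω

0.291 Ω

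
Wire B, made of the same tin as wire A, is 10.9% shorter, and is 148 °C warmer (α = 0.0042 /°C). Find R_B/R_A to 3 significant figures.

R ∝ ρL/d² with ρ ∝ (1+αΔT), so R_B/R_A = (1 − 10.9/100) × (1 + 0.0042×148)
= 0.891 × 1.622 = 1.44

1.44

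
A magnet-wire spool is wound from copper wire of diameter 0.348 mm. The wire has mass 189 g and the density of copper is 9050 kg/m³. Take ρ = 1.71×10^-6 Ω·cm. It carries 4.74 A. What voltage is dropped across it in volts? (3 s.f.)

187 V

ρ = 1.71×10^-6 Ω·cm = 1.71×10^-8 Ω·m
A = π(d/2)² = π(1.7400e-04 m)² = 9.5115e-08 m²
L = m/(density·A) = 0.189/(9050×9.5115e-08) = 219.6 m
R = ρL/A = (1.71×10^-8)(219.6)/(9.5115e-08) = 39.47 Ω
V = IR = 4.74 × 39.47 = 187 V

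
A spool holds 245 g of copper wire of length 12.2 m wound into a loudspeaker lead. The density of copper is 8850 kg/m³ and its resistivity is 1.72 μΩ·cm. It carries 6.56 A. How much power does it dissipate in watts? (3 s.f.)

ρ = 1.72 μΩ·cm = 1.72×10^-8 Ω·m
A = m/(density·L) = 0.245/(8850×12.2) = 2.2691e-06 m²
R = ρL/A = (1.72×10^-8)(12.2)/(2.2691e-06) = 0.09248 Ω
P = I²R = (6.56)² × 0.09248 = 3.98 W

3.98 W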